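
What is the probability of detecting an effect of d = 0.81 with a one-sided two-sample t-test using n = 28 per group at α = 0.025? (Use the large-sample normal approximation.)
Power ≈ 0.86

Power calculation (two-sample t-test, normal approximation):
z_β = d · √(n/2) - z_α
z_β = 0.81 · √(28/2) - 1.960
z_β = 0.81 · 3.742 - 1.960
z_β = 1.071

Power = Φ(z_β) = Φ(1.071) ≈ 0.858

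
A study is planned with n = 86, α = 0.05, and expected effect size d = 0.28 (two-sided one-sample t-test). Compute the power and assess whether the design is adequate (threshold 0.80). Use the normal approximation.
Power ≈ 0.74; the study is underpowered (power < 0.80)

Power calculation (one-sample t-test, normal approximation):
z_β = d · √n - z_{α/2}
z_β = 0.28 · √86 - 1.960
z_β = 0.28 · 9.274 - 1.960
z_β = 0.637

Power = Φ(z_β) = Φ(0.637) ≈ 0.738

Effect size d = 0.28 is small by Cohen's convention (0.2/0.5/0.8).

Threshold: power ≥ 0.80 is conventionally adequate.
Power ≈ 0.74 → the study is underpowered (power < 0.80).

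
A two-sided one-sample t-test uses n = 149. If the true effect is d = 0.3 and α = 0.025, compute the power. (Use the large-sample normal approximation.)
Power ≈ 0.92

Power calculation (one-sample t-test, normal approximation):
z_β = d · √n - z_{α/2}
z_β = 0.3 · √149 - 2.241
z_β = 0.3 · 12.207 - 2.241
z_β = 1.421

Power = Φ(z_β) = Φ(1.421) ≈ 0.922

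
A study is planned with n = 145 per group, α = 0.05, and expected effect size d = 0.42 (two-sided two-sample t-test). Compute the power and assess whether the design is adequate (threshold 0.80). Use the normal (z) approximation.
Power ≈ 0.95; the study is adequately powered (power ≥ 0.80)

Power calculation (two-sample t-test, normal approximation):
z_β = d · √(n/2) - z_{α/2}
z_β = 0.42 · √(145/2) - 1.960
z_β = 0.42 · 8.515 - 1.960
z_β = 1.616

Power = Φ(z_β) = Φ(1.616) ≈ 0.947

Effect size d = 0.42 is small by Cohen's convention (0.2/0.5/0.8).

Threshold: power ≥ 0.80 is conventionally adequate.
Power ≈ 0.95 → the study is adequately powered (power ≥ 0.80).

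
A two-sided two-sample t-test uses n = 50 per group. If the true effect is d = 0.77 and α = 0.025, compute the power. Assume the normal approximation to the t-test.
Power ≈ 0.95

Power calculation (two-sample t-test, normal approximation):
z_β = d · √(n/2) - z_{α/2}
z_β = 0.77 · √(50/2) - 2.241
z_β = 0.77 · 5.000 - 2.241
z_β = 1.609

Power = Φ(z_β) = Φ(1.609) ≈ 0.946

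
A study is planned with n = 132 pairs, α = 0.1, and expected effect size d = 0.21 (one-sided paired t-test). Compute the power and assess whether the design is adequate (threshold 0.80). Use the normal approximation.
Power ≈ 0.87; the study is adequately powered (power ≥ 0.80)

Power calculation (paired t-test, normal approximation):
z_β = d · √n - z_α
z_β = 0.21 · √132 - 1.282
z_β = 0.21 · 11.489 - 1.282
z_β = 1.131

Power = Φ(z_β) = Φ(1.131) ≈ 0.871

Effect size d = 0.21 is small by Cohen's convention (0.2/0.5/0.8).

Threshold: power ≥ 0.80 is conventionally adequate.
Power ≈ 0.87 → the study is adequately powered (power ≥ 0.80).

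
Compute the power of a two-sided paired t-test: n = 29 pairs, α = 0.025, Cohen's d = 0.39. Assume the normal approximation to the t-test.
Power ≈ 0.44

Power calculation (paired t-test, normal approximation):
z_β = d · √n - z_{α/2}
z_β = 0.39 · √29 - 2.241
z_β = 0.39 · 5.385 - 2.241
z_β = -0.141

Power = Φ(z_β) = Φ(-0.141) ≈ 0.444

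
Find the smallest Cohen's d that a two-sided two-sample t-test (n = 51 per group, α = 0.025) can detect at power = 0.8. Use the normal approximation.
d ≈ 0.61

Minimum detectable effect (two-sample t-test, normal approximation):
d = (z_{α/2} + z_β) / √(n/2)
d = (2.241 + 0.842) / √(51/2)
d = 3.083 / 5.050
d ≈ 0.61

By Cohen's convention (0.2 small / 0.5 medium / 0.8 large): medium effect.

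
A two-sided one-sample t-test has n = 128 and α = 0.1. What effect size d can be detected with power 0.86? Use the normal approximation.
d ≈ 0.24

Minimum detectable effect (one-sample t-test, normal approximation):
d = (z_{α/2} + z_β) / √n
d = (1.645 + 1.080) / √128
d = 2.725 / 11.314
d ≈ 0.24

By Cohen's convention (0.2 small / 0.5 medium / 0.8 large): small effect.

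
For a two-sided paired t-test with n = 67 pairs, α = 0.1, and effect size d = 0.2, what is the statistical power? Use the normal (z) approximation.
Power ≈ 0.50

Power calculation (paired t-test, normal approximation):
z_β = d · √n - z_{α/2}
z_β = 0.2 · √67 - 1.645
z_β = 0.2 · 8.185 - 1.645
z_β = -0.008

Power = Φ(z_β) = Φ(-0.008) ≈ 0.497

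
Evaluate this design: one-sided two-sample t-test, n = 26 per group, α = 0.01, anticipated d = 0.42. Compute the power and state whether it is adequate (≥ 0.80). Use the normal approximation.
Power ≈ 0.21; the study is underpowered (power < 0.80)

Power calculation (two-sample t-test, normal approximation):
z_β = d · √(n/2) - z_α
z_β = 0.42 · √(26/2) - 2.326
z_β = 0.42 · 3.606 - 2.326
z_β = -0.812

Power = Φ(z_β) = Φ(-0.812) ≈ 0.208

Effect size d = 0.42 is small by Cohen's convention (0.2/0.5/0.8).

Threshold: power ≥ 0.80 is conventionally adequate.
Power ≈ 0.21 → the study is underpowered (power < 0.80).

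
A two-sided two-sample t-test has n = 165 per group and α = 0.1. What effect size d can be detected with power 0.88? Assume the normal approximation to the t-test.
d ≈ 0.31

Minimum detectable effect (two-sample t-test, normal approximation):
d = (z_{α/2} + z_β) / √(n/2)
d = (1.645 + 1.175) / √(165/2)
d = 2.820 / 9.083
d ≈ 0.31

By Cohen's convention (0.2 small / 0.5 medium / 0.8 large): small effect.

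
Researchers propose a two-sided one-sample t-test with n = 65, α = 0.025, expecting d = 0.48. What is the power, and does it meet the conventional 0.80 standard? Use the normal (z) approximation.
Power ≈ 0.95; the study is adequately powered (power ≥ 0.80)

Power calculation (one-sample t-test, normal approximation):
z_β = d · √n - z_{α/2}
z_β = 0.48 · √65 - 2.241
z_β = 0.48 · 8.062 - 2.241
z_β = 1.628

Power = Φ(z_β) = Φ(1.628) ≈ 0.948

Effect size d = 0.48 is small by Cohen's convention (0.2/0.5/0.8).

Threshold: power ≥ 0.80 is conventionally adequate.
Power ≈ 0.95 → the study is adequately powered (power ≥ 0.80).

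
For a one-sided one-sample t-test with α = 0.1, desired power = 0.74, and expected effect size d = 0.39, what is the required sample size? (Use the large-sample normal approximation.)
n = 25

Sample size formula (one-sample t-test, normal approximation):
n = ((z_α + z_β) / d)²

z_α = 1.282 (for α = 0.1, one-sided)
z_β = 0.643 (for power = 0.74)
d = 0.39

n = ((1.282 + 0.643) / 0.39)²
n = (4.936)²
n ≈ 24.36
Round up to the next whole number: n = 25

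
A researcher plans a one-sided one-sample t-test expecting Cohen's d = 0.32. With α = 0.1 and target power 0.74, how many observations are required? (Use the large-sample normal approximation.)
n = 37

Sample size formula (one-sample t-test, normal approximation):
n = ((z_α + z_β) / d)²

z_α = 1.282 (for α = 0.1, one-sided)
z_β = 0.643 (for power = 0.74)
d = 0.32

n = ((1.282 + 0.643) / 0.32)²
n = (6.016)²
n ≈ 36.19
Round up to the next whole number: n = 37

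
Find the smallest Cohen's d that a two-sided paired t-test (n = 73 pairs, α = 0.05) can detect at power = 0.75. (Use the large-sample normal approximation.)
d ≈ 0.31

Minimum detectable effect (paired t-test, normal approximation):
d = (z_{α/2} + z_β) / √n
d = (1.960 + 0.674) / √73
d = 2.634 / 8.544
d ≈ 0.31

By Cohen's convention (0.2 small / 0.5 medium / 0.8 large): small effect.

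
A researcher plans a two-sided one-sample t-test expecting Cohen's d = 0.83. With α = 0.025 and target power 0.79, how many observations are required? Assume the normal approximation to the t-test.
n = 14

Sample size formula (one-sample t-test, normal approximation):
n = ((z_{α/2} + z_β) / d)²

z_{α/2} = 2.241 (for α = 0.025, two-sided)
z_β = 0.806 (for power = 0.79)
d = 0.83

n = ((2.241 + 0.806) / 0.83)²
n = (3.671)²
n ≈ 13.48
Round up to the next whole number: n = 14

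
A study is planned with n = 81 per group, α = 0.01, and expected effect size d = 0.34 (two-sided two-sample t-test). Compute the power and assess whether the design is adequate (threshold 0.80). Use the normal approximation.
Power ≈ 0.34; the study is underpowered (power < 0.80)

Power calculation (two-sample t-test, normal approximation):
z_β = d · √(n/2) - z_{α/2}
z_β = 0.34 · √(81/2) - 2.576
z_β = 0.34 · 6.364 - 2.576
z_β = -0.412

Power = Φ(z_β) = Φ(-0.412) ≈ 0.340

Effect size d = 0.34 is small by Cohen's convention (0.2/0.5/0.8).

Threshold: power ≥ 0.80 is conventionally adequate.
Power ≈ 0.34 → the study is underpowered (power < 0.80).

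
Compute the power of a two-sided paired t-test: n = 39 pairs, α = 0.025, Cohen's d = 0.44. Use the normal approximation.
Power ≈ 0.69

Power calculation (paired t-test, normal approximation):
z_β = d · √n - z_{α/2}
z_β = 0.44 · √39 - 2.241
z_β = 0.44 · 6.245 - 2.241
z_β = 0.506

Power = Φ(z_β) = Φ(0.506) ≈ 0.694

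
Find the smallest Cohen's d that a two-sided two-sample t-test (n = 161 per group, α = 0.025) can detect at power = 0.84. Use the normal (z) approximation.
d ≈ 0.36

Minimum detectable effect (two-sample t-test, normal approximation):
d = (z_{α/2} + z_β) / √(n/2)
d = (2.241 + 0.994) / √(161/2)
d = 3.236 / 8.972
d ≈ 0.36

By Cohen's convention (0.2 small / 0.5 medium / 0.8 large): small effect.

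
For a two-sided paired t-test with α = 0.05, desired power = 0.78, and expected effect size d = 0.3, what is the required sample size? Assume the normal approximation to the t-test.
n = 83 pairs

Sample size formula (paired t-test, normal approximation):
n = ((z_{α/2} + z_β) / d)²

z_{α/2} = 1.960 (for α = 0.05, two-sided)
z_β = 0.772 (for power = 0.78)
d = 0.3

n = ((1.960 + 0.772) / 0.3)²
n = (9.107)²
n ≈ 82.94
Round up to the next whole number: n = 83 pairs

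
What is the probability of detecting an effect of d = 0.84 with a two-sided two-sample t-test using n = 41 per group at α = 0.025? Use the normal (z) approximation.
Power ≈ 0.94

Power calculation (two-sample t-test, normal approximation):
z_β = d · √(n/2) - z_{α/2}
z_β = 0.84 · √(41/2) - 2.241
z_β = 0.84 · 4.528 - 2.241
z_β = 1.562

Power = Φ(z_β) = Φ(1.562) ≈ 0.941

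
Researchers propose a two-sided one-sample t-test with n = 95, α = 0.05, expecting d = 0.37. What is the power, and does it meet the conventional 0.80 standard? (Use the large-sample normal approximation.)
Power ≈ 0.95; the study is adequately powered (power ≥ 0.80)

Power calculation (one-sample t-test, normal approximation):
z_β = d · √n - z_{α/2}
z_β = 0.37 · √95 - 1.960
z_β = 0.37 · 9.747 - 1.960
z_β = 1.646

Power = Φ(z_β) = Φ(1.646) ≈ 0.950

Effect size d = 0.37 is small by Cohen's convention (0.2/0.5/0.8).

Threshold: power ≥ 0.80 is conventionally adequate.
Power ≈ 0.95 → the study is adequately powered (power ≥ 0.80).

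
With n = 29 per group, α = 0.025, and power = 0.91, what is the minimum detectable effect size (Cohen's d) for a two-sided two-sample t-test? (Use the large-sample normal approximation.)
d ≈ 0.94

Minimum detectable effect (two-sample t-test, normal approximation):
d = (z_{α/2} + z_β) / √(n/2)
d = (2.241 + 1.341) / √(29/2)
d = 3.582 / 3.808
d ≈ 0.94

By Cohen's convention (0.2 small / 0.5 medium / 0.8 large): large effect.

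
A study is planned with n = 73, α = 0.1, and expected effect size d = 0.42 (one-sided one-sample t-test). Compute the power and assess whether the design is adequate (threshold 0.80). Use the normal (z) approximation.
Power ≈ 0.99; the study is adequately powered (power ≥ 0.80)

Power calculation (one-sample t-test, normal approximation):
z_β = d · √n - z_α
z_β = 0.42 · √73 - 1.282
z_β = 0.42 · 8.544 - 1.282
z_β = 2.307

Power = Φ(z_β) = Φ(2.307) ≈ 0.989

Effect size d = 0.42 is small by Cohen's convention (0.2/0.5/0.8).

Threshold: power ≥ 0.80 is conventionally adequate.
Power ≈ 0.99 → the study is adequately powered (power ≥ 0.80).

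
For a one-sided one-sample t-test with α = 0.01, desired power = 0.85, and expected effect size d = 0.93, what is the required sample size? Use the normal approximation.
n = 14

Sample size formula (one-sample t-test, normal approximation):
n = ((z_α + z_β) / d)²

z_α = 2.326 (for α = 0.01, one-sided)
z_β = 1.036 (for power = 0.85)
d = 0.93

n = ((2.326 + 1.036) / 0.93)²
n = (3.615)²
n ≈ 13.07
Round up to the next whole number: n = 14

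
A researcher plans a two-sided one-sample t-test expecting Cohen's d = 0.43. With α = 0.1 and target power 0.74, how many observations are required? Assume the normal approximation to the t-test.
n = 29

Sample size formula (one-sample t-test, normal approximation):
n = ((z_{α/2} + z_β) / d)²

z_{α/2} = 1.645 (for α = 0.1, two-sided)
z_β = 0.643 (for power = 0.74)
d = 0.43

n = ((1.645 + 0.643) / 0.43)²
n = (5.321)²
n ≈ 28.31
Round up to the next whole number: n = 29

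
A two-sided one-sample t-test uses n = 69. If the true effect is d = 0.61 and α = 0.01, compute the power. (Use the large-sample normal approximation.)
Power ≈ 0.99

Power calculation (one-sample t-test, normal approximation):
z_β = d · √n - z_{α/2}
z_β = 0.61 · √69 - 2.576
z_β = 0.61 · 8.307 - 2.576
z_β = 2.491

Power = Φ(z_β) = Φ(2.491) ≈ 0.994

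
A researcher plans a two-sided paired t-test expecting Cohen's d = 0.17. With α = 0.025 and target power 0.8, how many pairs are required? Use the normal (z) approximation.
n = 329 pairs

Sample size formula (paired t-test, normal approximation):
n = ((z_{α/2} + z_β) / d)²

z_{α/2} = 2.241 (for α = 0.025, two-sided)
z_β = 0.842 (for power = 0.8)
d = 0.17

n = ((2.241 + 0.842) / 0.17)²
n = (18.135)²
n ≈ 328.88
Round up to the next whole number: n = 329 pairs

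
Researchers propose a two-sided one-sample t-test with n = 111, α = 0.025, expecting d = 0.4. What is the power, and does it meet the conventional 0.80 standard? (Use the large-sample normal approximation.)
Power ≈ 0.98; the study is adequately powered (power ≥ 0.80)

Power calculation (one-sample t-test, normal approximation):
z_β = d · √n - z_{α/2}
z_β = 0.4 · √111 - 2.241
z_β = 0.4 · 10.536 - 2.241
z_β = 1.973

Power = Φ(z_β) = Φ(1.973) ≈ 0.976

Effect size d = 0.4 is small by Cohen's convention (0.2/0.5/0.8).

Threshold: power ≥ 0.80 is conventionally adequate.
Power ≈ 0.98 → the study is adequately powered (power ≥ 0.80).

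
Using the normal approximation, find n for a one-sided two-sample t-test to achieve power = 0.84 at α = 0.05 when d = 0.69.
n = 30 per group

Sample size formula (two-sample t-test, normal approximation):
n = 2 · ((z_α + z_β) / d)²

z_α = 1.645 (for α = 0.05, one-sided)
z_β = 0.994 (for power = 0.84)
d = 0.69

n = 2 · ((1.645 + 0.994) / 0.69)²
n = 2 · (3.825)²
n ≈ 29.26
Round up to the next whole number: n = 30 per group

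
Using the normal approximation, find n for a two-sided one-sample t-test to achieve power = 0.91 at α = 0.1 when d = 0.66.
n = 21

Sample size formula (one-sample t-test, normal approximation):
n = ((z_{α/2} + z_β) / d)²

z_{α/2} = 1.645 (for α = 0.1, two-sided)
z_β = 1.341 (for power = 0.91)
d = 0.66

n = ((1.645 + 1.341) / 0.66)²
n = (4.524)²
n ≈ 20.47
Round up to the next whole number: n = 21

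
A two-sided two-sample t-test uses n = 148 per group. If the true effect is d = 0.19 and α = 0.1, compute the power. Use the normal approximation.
Power ≈ 0.50

Power calculation (two-sample t-test, normal approximation):
z_β = d · √(n/2) - z_{α/2}
z_β = 0.19 · √(148/2) - 1.645
z_β = 0.19 · 8.602 - 1.645
z_β = -0.010

Power = Φ(z_β) = Φ(-0.010) ≈ 0.496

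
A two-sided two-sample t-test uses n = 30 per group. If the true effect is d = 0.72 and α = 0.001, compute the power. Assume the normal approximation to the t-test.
Power ≈ 0.31

Power calculation (two-sample t-test, normal approximation):
z_β = d · √(n/2) - z_{α/2}
z_β = 0.72 · √(30/2) - 3.291
z_β = 0.72 · 3.873 - 3.291
z_β = -0.502

Power = Φ(z_β) = Φ(-0.502) ≈ 0.308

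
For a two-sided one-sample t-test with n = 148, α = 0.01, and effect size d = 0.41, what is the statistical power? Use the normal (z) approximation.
Power ≈ 0.99

Power calculation (one-sample t-test, normal approximation):
z_β = d · √n - z_{α/2}
z_β = 0.41 · √148 - 2.576
z_β = 0.41 · 12.166 - 2.576
z_β = 2.412

Power = Φ(z_β) = Φ(2.412) ≈ 0.992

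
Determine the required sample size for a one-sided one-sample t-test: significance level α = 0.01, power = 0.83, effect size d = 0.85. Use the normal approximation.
n = 15

Sample size formula (one-sample t-test, normal approximation):
n = ((z_α + z_β) / d)²

z_α = 2.326 (for α = 0.01, one-sided)
z_β = 0.954 (for power = 0.83)
d = 0.85

n = ((2.326 + 0.954) / 0.85)²
n = (3.859)²
n ≈ 14.89
Round up to the next whole number: n = 15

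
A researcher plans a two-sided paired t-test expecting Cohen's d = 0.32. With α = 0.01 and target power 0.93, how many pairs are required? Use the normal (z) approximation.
n = 161 pairs

Sample size formula (paired t-test, normal approximation):
n = ((z_{α/2} + z_β) / d)²

z_{α/2} = 2.576 (for α = 0.01, two-sided)
z_β = 1.476 (for power = 0.93)
d = 0.32

n = ((2.576 + 1.476) / 0.32)²
n = (12.663)²
n ≈ 160.35
Round up to the next whole number: n = 161 pairs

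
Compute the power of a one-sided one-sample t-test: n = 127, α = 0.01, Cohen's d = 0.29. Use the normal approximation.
Power ≈ 0.83

Power calculation (one-sample t-test, normal approximation):
z_β = d · √n - z_α
z_β = 0.29 · √127 - 2.326
z_β = 0.29 · 11.269 - 2.326
z_β = 0.942

Power = Φ(z_β) = Φ(0.942) ≈ 0.827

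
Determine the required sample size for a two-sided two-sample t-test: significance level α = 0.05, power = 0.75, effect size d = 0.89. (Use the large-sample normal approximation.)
n = 18 per group

Sample size formula (two-sample t-test, normal approximation):
n = 2 · ((z_{α/2} + z_β) / d)²

z_{α/2} = 1.960 (for α = 0.05, two-sided)
z_β = 0.674 (for power = 0.75)
d = 0.89

n = 2 · ((1.960 + 0.674) / 0.89)²
n = 2 · (2.960)²
n ≈ 17.52
Round up to the next whole number: n = 18 per group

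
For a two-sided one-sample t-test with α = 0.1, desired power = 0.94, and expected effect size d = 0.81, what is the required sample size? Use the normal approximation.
n = 16

Sample size formula (one-sample t-test, normal approximation):
n = ((z_{α/2} + z_β) / d)²

z_{α/2} = 1.645 (for α = 0.1, two-sided)
z_β = 1.555 (for power = 0.94)
d = 0.81

n = ((1.645 + 1.555) / 0.81)²
n = (3.951)²
n ≈ 15.61
Round up to the next whole number: n = 16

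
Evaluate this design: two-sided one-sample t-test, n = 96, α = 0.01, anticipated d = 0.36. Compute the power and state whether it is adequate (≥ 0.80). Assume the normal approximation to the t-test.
Power ≈ 0.83; the study is adequately powered (power ≥ 0.80)

Power calculation (one-sample t-test, normal approximation):
z_β = d · √n - z_{α/2}
z_β = 0.36 · √96 - 2.576
z_β = 0.36 · 9.798 - 2.576
z_β = 0.951

Power = Φ(z_β) = Φ(0.951) ≈ 0.829

Effect size d = 0.36 is small by Cohen's convention (0.2/0.5/0.8).

Threshold: power ≥ 0.80 is conventionally adequate.
Power ≈ 0.83 → the study is adequately powered (power ≥ 0.80).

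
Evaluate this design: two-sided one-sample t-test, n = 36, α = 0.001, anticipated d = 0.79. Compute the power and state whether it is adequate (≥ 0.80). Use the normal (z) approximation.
Power ≈ 0.93; the study is adequately powered (power ≥ 0.80)

Power calculation (one-sample t-test, normal approximation):
z_β = d · √n - z_{α/2}
z_β = 0.79 · √36 - 3.291
z_β = 0.79 · 6.000 - 3.291
z_β = 1.449

Power = Φ(z_β) = Φ(1.449) ≈ 0.926

Effect size d = 0.79 is medium by Cohen's convention (0.2/0.5/0.8).

Threshold: power ≥ 0.80 is conventionally adequate.
Power ≈ 0.93 → the study is adequately powered (power ≥ 0.80).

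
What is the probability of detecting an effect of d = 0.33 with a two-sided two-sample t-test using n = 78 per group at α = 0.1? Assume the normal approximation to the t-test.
Power ≈ 0.66

Power calculation (two-sample t-test, normal approximation):
z_β = d · √(n/2) - z_{α/2}
z_β = 0.33 · √(78/2) - 1.645
z_β = 0.33 · 6.245 - 1.645
z_β = 0.416

Power = Φ(z_β) = Φ(0.416) ≈ 0.661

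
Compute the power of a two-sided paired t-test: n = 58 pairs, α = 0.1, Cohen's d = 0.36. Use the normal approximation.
Power ≈ 0.86

Power calculation (paired t-test, normal approximation):
z_β = d · √n - z_{α/2}
z_β = 0.36 · √58 - 1.645
z_β = 0.36 · 7.616 - 1.645
z_β = 1.097

Power = Φ(z_β) = Φ(1.097) ≈ 0.864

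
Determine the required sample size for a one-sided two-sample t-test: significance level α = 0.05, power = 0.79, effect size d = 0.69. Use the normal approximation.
n = 26 per group

Sample size formula (two-sample t-test, normal approximation):
n = 2 · ((z_α + z_β) / d)²

z_α = 1.645 (for α = 0.05, one-sided)
z_β = 0.806 (for power = 0.79)
d = 0.69

n = 2 · ((1.645 + 0.806) / 0.69)²
n = 2 · (3.552)²
n ≈ 25.23
Round up to the next whole number: n = 26 per group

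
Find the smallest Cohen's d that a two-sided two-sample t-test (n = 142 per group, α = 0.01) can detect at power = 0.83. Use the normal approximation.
d ≈ 0.42

Minimum detectable effect (two-sample t-test, normal approximation):
d = (z_{α/2} + z_β) / √(n/2)
d = (2.576 + 0.954) / √(142/2)
d = 3.530 / 8.426
d ≈ 0.42

By Cohen's convention (0.2 small / 0.5 medium / 0.8 large): small effect.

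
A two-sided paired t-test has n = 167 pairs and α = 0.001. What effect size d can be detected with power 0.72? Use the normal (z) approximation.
d ≈ 0.30

Minimum detectable effect (paired t-test, normal approximation):
d = (z_{α/2} + z_β) / √n
d = (3.291 + 0.583) / √167
d = 3.873 / 12.923
d ≈ 0.30

By Cohen's convention (0.2 small / 0.5 medium / 0.8 large): small effect.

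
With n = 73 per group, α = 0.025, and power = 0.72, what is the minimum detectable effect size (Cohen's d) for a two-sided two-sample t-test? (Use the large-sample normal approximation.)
d ≈ 0.47

Minimum detectable effect (two-sample t-test, normal approximation):
d = (z_{α/2} + z_β) / √(n/2)
d = (2.241 + 0.583) / √(73/2)
d = 2.824 / 6.042
d ≈ 0.47

By Cohen's convention (0.2 small / 0.5 medium / 0.8 large): small effect.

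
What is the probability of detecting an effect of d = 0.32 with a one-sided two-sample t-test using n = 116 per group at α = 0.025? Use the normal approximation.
Power ≈ 0.68

Power calculation (two-sample t-test, normal approximation):
z_β = d · √(n/2) - z_α
z_β = 0.32 · √(116/2) - 1.960
z_β = 0.32 · 7.616 - 1.960
z_β = 0.477

Power = Φ(z_β) = Φ(0.477) ≈ 0.683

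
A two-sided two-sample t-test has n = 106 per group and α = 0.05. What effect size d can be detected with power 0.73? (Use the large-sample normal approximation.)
d ≈ 0.35

Minimum detectable effect (two-sample t-test, normal approximation):
d = (z_{α/2} + z_β) / √(n/2)
d = (1.960 + 0.613) / √(106/2)
d = 2.573 / 7.280
d ≈ 0.35

By Cohen's convention (0.2 small / 0.5 medium / 0.8 large): small effect.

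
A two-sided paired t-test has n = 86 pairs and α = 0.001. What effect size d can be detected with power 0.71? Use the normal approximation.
d ≈ 0.41

Minimum detectable effect (paired t-test, normal approximation):
d = (z_{α/2} + z_β) / √n
d = (3.291 + 0.553) / √86
d = 3.844 / 9.274
d ≈ 0.41

By Cohen's convention (0.2 small / 0.5 medium / 0.8 large): small effect.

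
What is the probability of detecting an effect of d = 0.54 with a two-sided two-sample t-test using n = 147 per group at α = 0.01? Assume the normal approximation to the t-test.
Power ≈ 0.98

Power calculation (two-sample t-test, normal approximation):
z_β = d · √(n/2) - z_{α/2}
z_β = 0.54 · √(147/2) - 2.576
z_β = 0.54 · 8.573 - 2.576
z_β = 2.054

Power = Φ(z_β) = Φ(2.054) ≈ 0.980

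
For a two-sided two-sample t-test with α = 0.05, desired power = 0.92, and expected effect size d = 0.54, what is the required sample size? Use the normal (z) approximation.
n = 78 per group

Sample size formula (two-sample t-test, normal approximation):
n = 2 · ((z_{α/2} + z_β) / d)²

z_{α/2} = 1.960 (for α = 0.05, two-sided)
z_β = 1.405 (for power = 0.92)
d = 0.54

n = 2 · ((1.960 + 1.405) / 0.54)²
n = 2 · (6.231)²
n ≈ 77.65
Round up to the next whole number: n = 78 per group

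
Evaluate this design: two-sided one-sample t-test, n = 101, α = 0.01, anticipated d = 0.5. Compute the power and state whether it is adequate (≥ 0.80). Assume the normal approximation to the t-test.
Power ≈ 0.99; the study is adequately powered (power ≥ 0.80)

Power calculation (one-sample t-test, normal approximation):
z_β = d · √n - z_{α/2}
z_β = 0.5 · √101 - 2.576
z_β = 0.5 · 10.050 - 2.576
z_β = 2.449

Power = Φ(z_β) = Φ(2.449) ≈ 0.993

Effect size d = 0.5 is medium by Cohen's convention (0.2/0.5/0.8).

Threshold: power ≥ 0.80 is conventionally adequate.
Power ≈ 0.99 → the study is adequately powered (power ≥ 0.80).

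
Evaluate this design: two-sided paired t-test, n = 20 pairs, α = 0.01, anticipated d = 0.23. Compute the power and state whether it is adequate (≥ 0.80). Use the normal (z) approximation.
Power ≈ 0.06; the study is underpowered (power < 0.80)

Power calculation (paired t-test, normal approximation):
z_β = d · √n - z_{α/2}
z_β = 0.23 · √20 - 2.576
z_β = 0.23 · 4.472 - 2.576
z_β = -1.547

Power = Φ(z_β) = Φ(-1.547) ≈ 0.061

Effect size d = 0.23 is small by Cohen's convention (0.2/0.5/0.8).

Threshold: power ≥ 0.80 is conventionally adequate.
Power ≈ 0.06 → the study is underpowered (power < 0.80).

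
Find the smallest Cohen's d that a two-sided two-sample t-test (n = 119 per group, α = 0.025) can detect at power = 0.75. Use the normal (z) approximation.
d ≈ 0.38

Minimum detectable effect (two-sample t-test, normal approximation):
d = (z_{α/2} + z_β) / √(n/2)
d = (2.241 + 0.674) / √(119/2)
d = 2.916 / 7.714
d ≈ 0.38

By Cohen's convention (0.2 small / 0.5 medium / 0.8 large): small effect.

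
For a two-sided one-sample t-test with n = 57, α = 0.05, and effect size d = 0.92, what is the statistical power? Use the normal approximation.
Power ≈ 1.00

Power calculation (one-sample t-test, normal approximation):
z_β = d · √n - z_{α/2}
z_β = 0.92 · √57 - 1.960
z_β = 0.92 · 7.550 - 1.960
z_β = 4.986

Power = Φ(z_β) = Φ(4.986) ≈ 1.000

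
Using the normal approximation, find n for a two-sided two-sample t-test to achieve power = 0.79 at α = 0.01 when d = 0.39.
n = 151 per group

Sample size formula (two-sample t-test, normal approximation):
n = 2 · ((z_{α/2} + z_β) / d)²

z_{α/2} = 2.576 (for α = 0.01, two-sided)
z_β = 0.806 (for power = 0.79)
d = 0.39

n = 2 · ((2.576 + 0.806) / 0.39)²
n = 2 · (8.672)²
n ≈ 150.41
Round up to the next whole number: n = 151 per group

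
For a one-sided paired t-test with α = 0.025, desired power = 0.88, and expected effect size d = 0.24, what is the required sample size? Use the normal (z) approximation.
n = 171 pairs

Sample size formula (paired t-test, normal approximation):
n = ((z_α + z_β) / d)²

z_α = 1.960 (for α = 0.025, one-sided)
z_β = 1.175 (for power = 0.88)
d = 0.24

n = ((1.960 + 1.175) / 0.24)²
n = (13.063)²
n ≈ 170.64
Round up to the next whole number: n = 171 pairs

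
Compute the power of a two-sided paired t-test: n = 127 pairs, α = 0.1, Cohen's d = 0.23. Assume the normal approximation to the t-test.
Power ≈ 0.83

Power calculation (paired t-test, normal approximation):
z_β = d · √n - z_{α/2}
z_β = 0.23 · √127 - 1.645
z_β = 0.23 · 11.269 - 1.645
z_β = 0.947

Power = Φ(z_β) = Φ(0.947) ≈ 0.828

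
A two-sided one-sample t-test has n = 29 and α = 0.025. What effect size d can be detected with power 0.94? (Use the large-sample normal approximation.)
d ≈ 0.70

Minimum detectable effect (one-sample t-test, normal approximation):
d = (z_{α/2} + z_β) / √n
d = (2.241 + 1.555) / √29
d = 3.796 / 5.385
d ≈ 0.70

By Cohen's convention (0.2 small / 0.5 medium / 0.8 large): medium effect.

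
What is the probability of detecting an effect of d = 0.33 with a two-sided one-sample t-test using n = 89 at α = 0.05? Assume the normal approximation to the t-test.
Power ≈ 0.88

Power calculation (one-sample t-test, normal approximation):
z_β = d · √n - z_{α/2}
z_β = 0.33 · √89 - 1.960
z_β = 0.33 · 9.434 - 1.960
z_β = 1.153

Power = Φ(z_β) = Φ(1.153) ≈ 0.876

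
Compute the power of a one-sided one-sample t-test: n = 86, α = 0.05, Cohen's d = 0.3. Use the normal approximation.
Power ≈ 0.87

Power calculation (one-sample t-test, normal approximation):
z_β = d · √n - z_α
z_β = 0.3 · √86 - 1.645
z_β = 0.3 · 9.274 - 1.645
z_β = 1.137

Power = Φ(z_β) = Φ(1.137) ≈ 0.872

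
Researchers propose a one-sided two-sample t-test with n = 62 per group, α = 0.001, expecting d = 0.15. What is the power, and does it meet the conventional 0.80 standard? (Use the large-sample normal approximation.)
Power ≈ 0.01; the study is underpowered (power < 0.80)

Power calculation (two-sample t-test, normal approximation):
z_β = d · √(n/2) - z_α
z_β = 0.15 · √(62/2) - 3.090
z_β = 0.15 · 5.568 - 3.090
z_β = -2.255

Power = Φ(z_β) = Φ(-2.255) ≈ 0.012

Effect size d = 0.15 is very small by Cohen's convention (0.2/0.5/0.8).

Threshold: power ≥ 0.80 is conventionally adequate.
Power ≈ 0.01 → the study is underpowered (power < 0.80).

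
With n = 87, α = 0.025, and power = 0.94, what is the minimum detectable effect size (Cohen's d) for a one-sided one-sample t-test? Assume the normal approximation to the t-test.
d ≈ 0.38

Minimum detectable effect (one-sample t-test, normal approximation):
d = (z_α + z_β) / √n
d = (1.960 + 1.555) / √87
d = 3.515 / 9.327
d ≈ 0.38

By Cohen's convention (0.2 small / 0.5 medium / 0.8 large): small effect.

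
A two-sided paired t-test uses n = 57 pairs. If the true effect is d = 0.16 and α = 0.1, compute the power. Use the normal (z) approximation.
Power ≈ 0.33

Power calculation (paired t-test, normal approximation):
z_β = d · √n - z_{α/2}
z_β = 0.16 · √57 - 1.645
z_β = 0.16 · 7.550 - 1.645
z_β = -0.437

Power = Φ(z_β) = Φ(-0.437) ≈ 0.331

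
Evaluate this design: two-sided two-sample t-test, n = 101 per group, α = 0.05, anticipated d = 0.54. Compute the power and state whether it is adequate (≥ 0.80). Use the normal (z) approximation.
Power ≈ 0.97; the study is adequately powered (power ≥ 0.80)

Power calculation (two-sample t-test, normal approximation):
z_β = d · √(n/2) - z_{α/2}
z_β = 0.54 · √(101/2) - 1.960
z_β = 0.54 · 7.106 - 1.960
z_β = 1.877

Power = Φ(z_β) = Φ(1.877) ≈ 0.970

Effect size d = 0.54 is medium by Cohen's convention (0.2/0.5/0.8).

Threshold: power ≥ 0.80 is conventionally adequate.
Power ≈ 0.97 → the study is adequately powered (power ≥ 0.80).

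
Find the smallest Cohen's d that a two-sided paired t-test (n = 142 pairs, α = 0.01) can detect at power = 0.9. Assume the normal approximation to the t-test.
d ≈ 0.32

Minimum detectable effect (paired t-test, normal approximation):
d = (z_{α/2} + z_β) / √n
d = (2.576 + 1.282) / √142
d = 3.857 / 11.916
d ≈ 0.32

By Cohen's convention (0.2 small / 0.5 medium / 0.8 large): small effect.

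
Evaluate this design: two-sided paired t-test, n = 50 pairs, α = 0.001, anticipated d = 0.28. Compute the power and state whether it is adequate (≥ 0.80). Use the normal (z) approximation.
Power ≈ 0.09; the study is underpowered (power < 0.80)

Power calculation (paired t-test, normal approximation):
z_β = d · √n - z_{α/2}
z_β = 0.28 · √50 - 3.291
z_β = 0.28 · 7.071 - 3.291
z_β = -1.311

Power = Φ(z_β) = Φ(-1.311) ≈ 0.095

Effect size d = 0.28 is small by Cohen's convention (0.2/0.5/0.8).

Threshold: power ≥ 0.80 is conventionally adequate.
Power ≈ 0.09 → the study is underpowered (power < 0.80).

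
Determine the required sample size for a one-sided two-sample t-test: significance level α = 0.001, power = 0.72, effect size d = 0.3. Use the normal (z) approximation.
n = 300 per group

Sample size formula (two-sample t-test, normal approximation):
n = 2 · ((z_α + z_β) / d)²

z_α = 3.090 (for α = 0.001, one-sided)
z_β = 0.583 (for power = 0.72)
d = 0.3

n = 2 · ((3.090 + 0.583) / 0.3)²
n = 2 · (12.243)²
n ≈ 299.78
Round up to the next whole number: n = 300 per group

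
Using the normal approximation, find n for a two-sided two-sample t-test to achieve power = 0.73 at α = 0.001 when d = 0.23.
n = 577 per group

Sample size formula (two-sample t-test, normal approximation):
n = 2 · ((z_{α/2} + z_β) / d)²

z_{α/2} = 3.291 (for α = 0.001, two-sided)
z_β = 0.613 (for power = 0.73)
d = 0.23

n = 2 · ((3.291 + 0.613) / 0.23)²
n = 2 · (16.974)²
n ≈ 576.23
Round up to the next whole number: n = 577 per group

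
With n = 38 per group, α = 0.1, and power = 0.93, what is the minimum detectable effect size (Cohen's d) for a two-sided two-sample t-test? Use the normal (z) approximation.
d ≈ 0.72

Minimum detectable effect (two-sample t-test, normal approximation):
d = (z_{α/2} + z_β) / √(n/2)
d = (1.645 + 1.476) / √(38/2)
d = 3.121 / 4.359
d ≈ 0.72

By Cohen's convention (0.2 small / 0.5 medium / 0.8 large): medium effect.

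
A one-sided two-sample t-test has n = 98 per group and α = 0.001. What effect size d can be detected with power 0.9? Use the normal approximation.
d ≈ 0.62

Minimum detectable effect (two-sample t-test, normal approximation):
d = (z_α + z_β) / √(n/2)
d = (3.090 + 1.282) / √(98/2)
d = 4.372 / 7.000
d ≈ 0.62

By Cohen's convention (0.2 small / 0.5 medium / 0.8 large): medium effect.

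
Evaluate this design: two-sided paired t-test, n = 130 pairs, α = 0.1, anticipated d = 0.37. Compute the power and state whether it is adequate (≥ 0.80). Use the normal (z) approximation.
Power ≈ 0.99; the study is adequately powered (power ≥ 0.80)

Power calculation (paired t-test, normal approximation):
z_β = d · √n - z_{α/2}
z_β = 0.37 · √130 - 1.645
z_β = 0.37 · 11.402 - 1.645
z_β = 2.574

Power = Φ(z_β) = Φ(2.574) ≈ 0.995

Effect size d = 0.37 is small by Cohen's convention (0.2/0.5/0.8).

Threshold: power ≥ 0.80 is conventionally adequate.
Power ≈ 0.99 → the study is adequately powered (power ≥ 0.80).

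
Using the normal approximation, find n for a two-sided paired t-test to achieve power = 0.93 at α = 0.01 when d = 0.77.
n = 28 pairs

Sample size formula (paired t-test, normal approximation):
n = ((z_{α/2} + z_β) / d)²

z_{α/2} = 2.576 (for α = 0.01, two-sided)
z_β = 1.476 (for power = 0.93)
d = 0.77

n = ((2.576 + 1.476) / 0.77)²
n = (5.262)²
n ≈ 27.69
Round up to the next whole number: n = 28 pairs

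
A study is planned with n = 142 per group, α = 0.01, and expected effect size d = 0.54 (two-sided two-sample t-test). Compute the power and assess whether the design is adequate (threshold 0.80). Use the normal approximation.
Power ≈ 0.98; the study is adequately powered (power ≥ 0.80)

Power calculation (two-sample t-test, normal approximation):
z_β = d · √(n/2) - z_{α/2}
z_β = 0.54 · √(142/2) - 2.576
z_β = 0.54 · 8.426 - 2.576
z_β = 1.974

Power = Φ(z_β) = Φ(1.974) ≈ 0.976

Effect size d = 0.54 is medium by Cohen's convention (0.2/0.5/0.8).

Threshold: power ≥ 0.80 is conventionally adequate.
Power ≈ 0.98 → the study is adequately powered (power ≥ 0.80).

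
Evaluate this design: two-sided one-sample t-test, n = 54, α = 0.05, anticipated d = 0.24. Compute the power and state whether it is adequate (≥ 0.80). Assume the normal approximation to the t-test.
Power ≈ 0.42; the study is underpowered (power < 0.80)

Power calculation (one-sample t-test, normal approximation):
z_β = d · √n - z_{α/2}
z_β = 0.24 · √54 - 1.960
z_β = 0.24 · 7.348 - 1.960
z_β = -0.196

Power = Φ(z_β) = Φ(-0.196) ≈ 0.422

Effect size d = 0.24 is small by Cohen's convention (0.2/0.5/0.8).

Threshold: power ≥ 0.80 is conventionally adequate.
Power ≈ 0.42 → the study is underpowered (power < 0.80).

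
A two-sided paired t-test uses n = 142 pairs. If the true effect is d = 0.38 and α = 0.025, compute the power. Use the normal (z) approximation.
Power ≈ 0.99

Power calculation (paired t-test, normal approximation):
z_β = d · √n - z_{α/2}
z_β = 0.38 · √142 - 2.241
z_β = 0.38 · 11.916 - 2.241
z_β = 2.287

Power = Φ(z_β) = Φ(2.287) ≈ 0.989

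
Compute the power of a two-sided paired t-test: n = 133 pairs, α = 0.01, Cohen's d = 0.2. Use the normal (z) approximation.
Power ≈ 0.39

Power calculation (paired t-test, normal approximation):
z_β = d · √n - z_{α/2}
z_β = 0.2 · √133 - 2.576
z_β = 0.2 · 11.533 - 2.576
z_β = -0.269

Power = Φ(z_β) = Φ(-0.269) ≈ 0.394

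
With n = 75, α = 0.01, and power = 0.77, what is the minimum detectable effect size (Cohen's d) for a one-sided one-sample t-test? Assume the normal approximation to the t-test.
d ≈ 0.35

Minimum detectable effect (one-sample t-test, normal approximation):
d = (z_α + z_β) / √n
d = (2.326 + 0.739) / √75
d = 3.065 / 8.660
d ≈ 0.35

By Cohen's convention (0.2 small / 0.5 medium / 0.8 large): small effect.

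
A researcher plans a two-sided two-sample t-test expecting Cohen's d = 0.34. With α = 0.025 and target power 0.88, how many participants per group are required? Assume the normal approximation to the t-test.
n = 202 per group

Sample size formula (two-sample t-test, normal approximation):
n = 2 · ((z_{α/2} + z_β) / d)²

z_{α/2} = 2.241 (for α = 0.025, two-sided)
z_β = 1.175 (for power = 0.88)
d = 0.34

n = 2 · ((2.241 + 1.175) / 0.34)²
n = 2 · (10.047)²
n ≈ 201.88
Round up to the next whole number: n = 202 per group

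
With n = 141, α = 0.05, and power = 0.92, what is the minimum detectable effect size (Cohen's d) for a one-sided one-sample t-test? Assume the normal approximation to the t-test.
d ≈ 0.26

Minimum detectable effect (one-sample t-test, normal approximation):
d = (z_α + z_β) / √n
d = (1.645 + 1.405) / √141
d = 3.050 / 11.874
d ≈ 0.26

By Cohen's convention (0.2 small / 0.5 medium / 0.8 large): small effect.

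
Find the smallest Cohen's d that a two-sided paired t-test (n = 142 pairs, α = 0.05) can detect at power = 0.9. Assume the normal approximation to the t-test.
d ≈ 0.27

Minimum detectable effect (paired t-test, normal approximation):
d = (z_{α/2} + z_β) / √n
d = (1.960 + 1.282) / √142
d = 3.242 / 11.916
d ≈ 0.27

By Cohen's convention (0.2 small / 0.5 medium / 0.8 large): small effect.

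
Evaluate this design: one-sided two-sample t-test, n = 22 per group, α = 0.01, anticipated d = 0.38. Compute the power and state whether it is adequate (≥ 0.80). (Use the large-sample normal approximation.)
Power ≈ 0.14; the study is underpowered (power < 0.80)

Power calculation (two-sample t-test, normal approximation):
z_β = d · √(n/2) - z_α
z_β = 0.38 · √(22/2) - 2.326
z_β = 0.38 · 3.317 - 2.326
z_β = -1.066

Power = Φ(z_β) = Φ(-1.066) ≈ 0.143

Effect size d = 0.38 is small by Cohen's convention (0.2/0.5/0.8).

Threshold: power ≥ 0.80 is conventionally adequate.
Power ≈ 0.14 → the study is underpowered (power < 0.80).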